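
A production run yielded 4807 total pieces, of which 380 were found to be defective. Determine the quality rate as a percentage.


Formula: Quality Rate = Good Pieces / Total Pieces * 100
Good pieces = 4807 - 380 = 4427
QR = 4427 / 4807 * 100 = 92.1%

92.1%


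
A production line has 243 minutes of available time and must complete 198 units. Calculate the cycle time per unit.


Formula: CT = Available Time / Number of Units
CT = 243 min / 198 units
CT = 1.23 min/unit

1.23 min/unit


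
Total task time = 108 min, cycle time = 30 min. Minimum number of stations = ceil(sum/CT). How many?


Formula: N_min = ceil(Sum of Task Times / Cycle Time)
N_min = ceil(108 min / 30 min) = ceil(3.6)
N_min = 4 stations

4


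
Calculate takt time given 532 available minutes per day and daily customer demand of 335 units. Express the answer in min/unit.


Formula: Takt Time = Available Production Time / Customer Demand
Takt = 532 min/day / 335 units/day
Takt = 1.59 min/unit

1.59 min/unit


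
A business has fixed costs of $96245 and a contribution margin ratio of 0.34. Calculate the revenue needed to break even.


Formula: BER = Fixed Costs / Contribution Margin Ratio
BER = $96245 / 0.34
BER = $283073.53 (to the nearest cent)

$283073.53


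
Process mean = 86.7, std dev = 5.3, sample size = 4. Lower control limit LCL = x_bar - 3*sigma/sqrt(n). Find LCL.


LCL = 86.7 - 3 * 5.3 / sqrt(4)

78.75


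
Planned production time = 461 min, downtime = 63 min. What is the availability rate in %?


Formula: Availability = (Planned Time - Downtime) / Planned Time * 100
Uptime = 461 - 63 = 398 min
Availability = 398 / 461 * 100 = 86.3%

86.3%


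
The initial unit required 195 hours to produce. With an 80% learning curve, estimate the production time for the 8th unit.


Formula: T_n = T_1 * (learning_rate)^(log2(n)) where learning_rate = rate/100
Doublings = log2(8) = 3
T_n = 195 * 0.8^3
T_n = 195 * 0.512 = 99.8 hours

99.8 hours


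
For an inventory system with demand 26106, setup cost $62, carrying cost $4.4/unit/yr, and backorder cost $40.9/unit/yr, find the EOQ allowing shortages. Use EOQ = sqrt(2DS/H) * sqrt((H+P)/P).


Formula: EOQ* = sqrt(2DS/H) * sqrt((H+P)/P)
Base EOQ = sqrt(2*26106*62/4.4) = 857.74 units
Correction = sqrt((4.4+40.9)/40.9) = 1.05242
EOQ* = 857.74 * 1.05242 = 902.7 units

902.7 units


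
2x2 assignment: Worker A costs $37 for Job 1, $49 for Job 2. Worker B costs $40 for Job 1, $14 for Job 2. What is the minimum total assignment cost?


Option 1: A->1 + B->2 = $37 + $14 = $51
Option 2: A->2 + B->1 = $49 + $40 = $89
Min cost = min($51, $89) = $51

$51


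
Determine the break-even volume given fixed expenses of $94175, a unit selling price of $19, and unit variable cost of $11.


Formula: BEQ = Fixed Costs / (Price - Variable Cost)
Contribution margin = $19 - $11 = $8/unit
BEQ = ceil($94175 / $8/unit) = ceil(11771.88) = 11772 units

11772 units


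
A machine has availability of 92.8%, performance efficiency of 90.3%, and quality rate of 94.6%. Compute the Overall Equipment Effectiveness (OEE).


Formula: OEE = Availability * Performance * Quality / 10000
A * P = 92.8% * 90.3% / 100 = 83.8%
OEE = 83.8% * 94.6% / 100 = 79.3%

79.3%


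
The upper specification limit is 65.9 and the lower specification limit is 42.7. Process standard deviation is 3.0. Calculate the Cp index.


Cp = (65.9 - 42.7) / (6 * 3.0)

1.29


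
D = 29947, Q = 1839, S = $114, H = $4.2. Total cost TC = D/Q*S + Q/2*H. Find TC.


TC = 29947/1839 * 114 + 1839/2 * 4.2

$5718.32


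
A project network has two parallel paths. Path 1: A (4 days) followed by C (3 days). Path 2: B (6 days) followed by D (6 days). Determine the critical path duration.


Path 1 = 4 + 3 = 7 days
Path 2 = 6 + 6 = 12 days
Duration = max(7, 12) = 12 days

12 days


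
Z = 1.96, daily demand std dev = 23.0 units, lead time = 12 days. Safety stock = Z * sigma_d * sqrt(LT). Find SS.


Formula: SS = z * sigma_d * sqrt(LT)
sqrt(LT) = sqrt(12) = 3.4641
SS = 1.96 * 23.0 * 3.4641
SS = 156.2 units

156.2 units


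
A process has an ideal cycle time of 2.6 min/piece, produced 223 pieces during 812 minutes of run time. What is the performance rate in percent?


Formula: Performance = (Ideal CT * Total Count) / Run Time * 100
Ideal output time = 2.6 * 223 = 579.8 min
Performance = 579.8 / 812 * 100 = 71.4%

71.4%


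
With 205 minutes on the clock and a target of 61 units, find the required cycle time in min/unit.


Formula: CT = Available Time / Number of Units
CT = 205 min / 61 units
CT = 3.36 min/unit

3.36 min/unit


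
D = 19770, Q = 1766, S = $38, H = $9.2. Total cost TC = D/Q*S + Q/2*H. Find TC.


TC = 19770/1766 * 38 + 1766/2 * 9.2

$8549.00


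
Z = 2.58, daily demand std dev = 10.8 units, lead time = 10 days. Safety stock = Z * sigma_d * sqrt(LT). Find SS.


Formula: SS = z * sigma_d * sqrt(LT)
sqrt(LT) = sqrt(10) = 3.1623
SS = 2.58 * 10.8 * 3.1623
SS = 88.1 units

88.1 units


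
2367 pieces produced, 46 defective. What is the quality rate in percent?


Formula: Quality Rate = Good Pieces / Total Pieces * 100
Good pieces = 2367 - 46 = 2321
QR = 2321 / 2367 * 100 = 98.1%

98.1%


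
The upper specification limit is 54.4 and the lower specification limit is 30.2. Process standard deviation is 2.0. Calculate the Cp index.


Cp = (54.4 - 30.2) / (6 * 2.0)

2.02


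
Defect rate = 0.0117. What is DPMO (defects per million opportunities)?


DPMO = defect_rate * 1000000 = 0.0117 * 1000000

11700


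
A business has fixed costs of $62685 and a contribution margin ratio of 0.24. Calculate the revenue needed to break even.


Formula: BER = Fixed Costs / Contribution Margin Ratio
BER = $62685 / 0.24
BER = $261187.50 (to the nearest cent)

$261187.50


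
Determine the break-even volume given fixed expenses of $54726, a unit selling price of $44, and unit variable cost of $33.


Formula: BEQ = Fixed Costs / (Price - Variable Cost)
Contribution margin = $44 - $33 = $11/unit
BEQ = ceil($54726 / $11/unit) = ceil(4975.09) = 4976 units

4976 units


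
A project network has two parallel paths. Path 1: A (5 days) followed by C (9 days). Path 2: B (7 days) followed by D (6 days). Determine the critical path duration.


Path 1 = 5 + 9 = 14 days
Path 2 = 7 + 6 = 13 days
Duration = max(14, 13) = 14 days

14 days


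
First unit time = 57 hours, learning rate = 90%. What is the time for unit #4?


Formula: T_n = T_1 * (learning_rate)^(log2(n)) where learning_rate = rate/100
Doublings = log2(4) = 2
T_n = 57 * 0.9^2
T_n = 57 * 0.81 = 46.2 hours

46.2 hours


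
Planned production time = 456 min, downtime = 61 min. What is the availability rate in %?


Formula: Availability = (Planned Time - Downtime) / Planned Time * 100
Uptime = 456 - 61 = 395 min
Availability = 395 / 456 * 100 = 86.6%

86.6%


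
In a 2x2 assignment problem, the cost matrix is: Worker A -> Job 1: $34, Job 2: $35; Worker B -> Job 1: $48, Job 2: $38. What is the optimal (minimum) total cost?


Option 1: A->1 + B->2 = $34 + $38 = $72
Option 2: A->2 + B->1 = $35 + $48 = $83
Min cost = min($72, $83) = $72

$72


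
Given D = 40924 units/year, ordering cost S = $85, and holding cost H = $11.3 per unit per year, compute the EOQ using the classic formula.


Formula: EOQ = sqrt(2 * D * S / H)
Numerator: 2 * 40924 * 85 = 6957080
2DS/H = 6957080 / 11.3 = 615670.8
EOQ = sqrt(615670.8) = 784.6 units

784.6 units


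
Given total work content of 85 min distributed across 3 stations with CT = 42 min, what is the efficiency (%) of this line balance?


Formula: Efficiency = Sum of Task Times / (N_stations * CT) * 100
Total station capacity = 3 stations * 42 min = 126 min
Efficiency = 85 / 126 * 100 = 67.5%

67.5%


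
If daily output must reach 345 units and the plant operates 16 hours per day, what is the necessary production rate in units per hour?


Formula: Production Rate = Daily Demand / Available Hours
Rate = 345 units/day / 16 hours/day
Rate = 21.6 units/hour

21.6 units/hour


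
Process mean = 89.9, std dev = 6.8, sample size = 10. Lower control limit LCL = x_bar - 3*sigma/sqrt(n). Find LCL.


LCL = 89.9 - 3 * 6.8 / sqrt(10)

83.45


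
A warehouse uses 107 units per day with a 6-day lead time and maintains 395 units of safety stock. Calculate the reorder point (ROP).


Formula: ROP = (Daily Demand * Lead Time) + Safety Stock
Demand during lead time = 107 * 6 = 642 units
ROP = 642 + 395 = 1037 units

1037 units


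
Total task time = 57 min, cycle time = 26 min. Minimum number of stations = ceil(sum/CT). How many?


Formula: N_min = ceil(Sum of Task Times / Cycle Time)
N_min = ceil(57 min / 26 min) = ceil(2.1923)
N_min = 3 stations

3


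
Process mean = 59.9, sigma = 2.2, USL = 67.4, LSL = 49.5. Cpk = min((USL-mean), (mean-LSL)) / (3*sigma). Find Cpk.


Cpu = (67.4 - 59.9) / (3 * 2.2) = 1.14
Cpl = (59.9 - 49.5) / (3 * 2.2) = 1.58
Cpk = min(1.14, 1.58) = 1.14

1.14


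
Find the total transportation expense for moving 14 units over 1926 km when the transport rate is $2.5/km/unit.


TC = dist * cost * units = 1926 * 2.5 * 14 = $67410.00

$67410.00


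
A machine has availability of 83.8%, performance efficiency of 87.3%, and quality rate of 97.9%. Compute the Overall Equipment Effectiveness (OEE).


Formula: OEE = Availability * Performance * Quality / 10000
A * P = 83.8% * 87.3% / 100 = 73.16%
OEE = 73.16% * 97.9% / 100 = 71.6%

71.6%


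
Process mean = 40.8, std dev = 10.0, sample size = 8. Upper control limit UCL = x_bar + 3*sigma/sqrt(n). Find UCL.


UCL = 40.8 + 3 * 10.0 / sqrt(8)

51.41


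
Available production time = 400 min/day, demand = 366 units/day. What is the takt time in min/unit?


Formula: Takt Time = Available Production Time / Customer Demand
Takt = 400 min/day / 366 units/day
Takt = 1.09 min/unit

1.09 min/unit


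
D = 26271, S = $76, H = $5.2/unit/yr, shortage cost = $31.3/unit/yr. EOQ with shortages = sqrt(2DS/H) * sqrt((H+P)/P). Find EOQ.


Formula: EOQ* = sqrt(2DS/H) * sqrt((H+P)/P)
Base EOQ = sqrt(2*26271*76/5.2) = 876.31 units
Correction = sqrt((5.2+31.3)/31.3) = 1.07988
EOQ* = 876.31 * 1.07988 = 946.3 units

946.3 units


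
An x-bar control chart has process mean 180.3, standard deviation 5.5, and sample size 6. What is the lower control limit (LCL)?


LCL = 180.3 - 3 * 5.5 / sqrt(6)

173.56


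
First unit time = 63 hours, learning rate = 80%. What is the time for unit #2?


Formula: T_n = T_1 * (learning_rate)^(log2(n)) where learning_rate = rate/100
Doublings = log2(2) = 1
T_n = 63 * 0.8^1
T_n = 63 * 0.8 = 50.4 hours

50.4 hours


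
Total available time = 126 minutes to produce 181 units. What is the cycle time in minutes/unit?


Formula: CT = Available Time / Number of Units
CT = 126 min / 181 units
CT = 0.7 min/unit

0.7 min/unit


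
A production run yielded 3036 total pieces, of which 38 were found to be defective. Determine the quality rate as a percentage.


Formula: Quality Rate = Good Pieces / Total Pieces * 100
Good pieces = 3036 - 38 = 2998
QR = 2998 / 3036 * 100 = 98.7%

98.7%


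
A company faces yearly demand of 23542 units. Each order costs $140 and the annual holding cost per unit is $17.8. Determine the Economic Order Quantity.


Formula: EOQ = sqrt(2 * D * S / H)
Numerator: 2 * 23542 * 140 = 6591760
2DS/H = 6591760 / 17.8 = 370323.6
EOQ = sqrt(370323.6) = 608.5 units

608.5 units


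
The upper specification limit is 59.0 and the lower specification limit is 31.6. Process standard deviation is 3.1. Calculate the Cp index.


Cp = (59.0 - 31.6) / (6 * 3.1)

1.47


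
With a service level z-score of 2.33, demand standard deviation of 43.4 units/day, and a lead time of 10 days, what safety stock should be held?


Formula: SS = z * sigma_d * sqrt(LT)
sqrt(LT) = sqrt(10) = 3.1623
SS = 2.33 * 43.4 * 3.1623
SS = 319.8 units

319.8 units


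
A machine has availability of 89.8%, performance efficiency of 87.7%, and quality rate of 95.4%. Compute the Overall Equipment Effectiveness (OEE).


Formula: OEE = Availability * Performance * Quality / 10000
A * P = 89.8% * 87.7% / 100 = 78.75%
OEE = 78.75% * 95.4% / 100 = 75.1%

75.1%


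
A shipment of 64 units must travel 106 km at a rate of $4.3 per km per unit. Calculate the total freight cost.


TC = dist * cost * units = 106 * 4.3 * 64 = $29171.20

$29171.20


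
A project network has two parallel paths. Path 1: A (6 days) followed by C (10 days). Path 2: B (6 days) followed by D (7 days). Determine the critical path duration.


Path 1 = 6 + 10 = 16 days
Path 2 = 6 + 7 = 13 days
Duration = max(16, 13) = 16 days

16 days


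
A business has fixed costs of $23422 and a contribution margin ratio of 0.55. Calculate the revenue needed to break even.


Formula: BER = Fixed Costs / Contribution Margin Ratio
BER = $23422 / 0.55
BER = $42585.45 (to the nearest cent)

$42585.45


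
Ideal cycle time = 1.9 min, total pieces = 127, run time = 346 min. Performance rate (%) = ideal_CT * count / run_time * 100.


Formula: Performance = (Ideal CT * Total Count) / Run Time * 100
Ideal output time = 1.9 * 127 = 241.3 min
Performance = 241.3 / 346 * 100 = 69.7%

69.7%


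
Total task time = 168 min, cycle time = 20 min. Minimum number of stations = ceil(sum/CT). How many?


Formula: N_min = ceil(Sum of Task Times / Cycle Time)
N_min = ceil(168 min / 20 min) = ceil(8.4)
N_min = 9 stations

9


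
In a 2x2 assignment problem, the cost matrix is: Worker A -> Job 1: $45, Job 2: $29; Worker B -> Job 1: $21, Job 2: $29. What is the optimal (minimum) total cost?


Option 1: A->1 + B->2 = $45 + $29 = $74
Option 2: A->2 + B->1 = $29 + $21 = $50
Min cost = min($74, $50) = $50

$50


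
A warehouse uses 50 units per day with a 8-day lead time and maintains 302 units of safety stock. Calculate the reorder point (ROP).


Formula: ROP = (Daily Demand * Lead Time) + Safety Stock
Demand during lead time = 50 * 8 = 400 units
ROP = 400 + 302 = 702 units

702 units


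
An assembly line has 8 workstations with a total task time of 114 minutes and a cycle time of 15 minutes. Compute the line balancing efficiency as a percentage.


Formula: Efficiency = Sum of Task Times / (N_stations * CT) * 100
Total station capacity = 8 stations * 15 min = 120 min
Efficiency = 114 / 120 * 100 = 95.0%

95.0%


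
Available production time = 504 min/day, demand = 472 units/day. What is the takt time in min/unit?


Formula: Takt Time = Available Production Time / Customer Demand
Takt = 504 min/day / 472 units/day
Takt = 1.07 min/unit

1.07 min/unit


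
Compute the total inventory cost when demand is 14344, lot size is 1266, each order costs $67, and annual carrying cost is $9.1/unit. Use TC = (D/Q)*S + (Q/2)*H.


TC = 14344/1266 * 67 + 1266/2 * 9.1

$6519.42


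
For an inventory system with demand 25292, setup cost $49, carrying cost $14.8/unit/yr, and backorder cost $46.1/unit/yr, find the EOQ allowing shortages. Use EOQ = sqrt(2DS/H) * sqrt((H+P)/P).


Formula: EOQ* = sqrt(2DS/H) * sqrt((H+P)/P)
Base EOQ = sqrt(2*25292*49/14.8) = 409.24 units
Correction = sqrt((14.8+46.1)/46.1) = 1.14937
EOQ* = 409.24 * 1.14937 = 470.4 units

470.4 units


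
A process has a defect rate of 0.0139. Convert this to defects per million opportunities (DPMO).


DPMO = defect_rate * 1000000 = 0.0139 * 1000000

13900


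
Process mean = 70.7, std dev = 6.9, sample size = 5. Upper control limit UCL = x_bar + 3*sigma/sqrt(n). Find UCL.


UCL = 70.7 + 3 * 6.9 / sqrt(5)

79.96


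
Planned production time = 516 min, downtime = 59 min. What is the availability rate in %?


Formula: Availability = (Planned Time - Downtime) / Planned Time * 100
Uptime = 516 - 59 = 457 min
Availability = 457 / 516 * 100 = 88.6%

88.6%


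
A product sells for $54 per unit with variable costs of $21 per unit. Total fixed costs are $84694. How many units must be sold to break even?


Formula: BEQ = Fixed Costs / (Price - Variable Cost)
Contribution margin = $54 - $21 = $33/unit
BEQ = ceil($84694 / $33/unit) = ceil(2566.48) = 2567 units

2567 units


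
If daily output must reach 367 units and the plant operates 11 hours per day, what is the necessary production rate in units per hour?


Formula: Production Rate = Daily Demand / Available Hours
Rate = 367 units/day / 11 hours/day
Rate = 33.4 units/hour

33.4 units/hour


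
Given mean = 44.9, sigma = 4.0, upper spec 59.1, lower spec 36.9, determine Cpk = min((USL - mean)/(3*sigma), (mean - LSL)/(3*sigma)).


Cpu = (59.1 - 44.9) / (3 * 4.0) = 1.18
Cpl = (44.9 - 36.9) / (3 * 4.0) = 0.67
Cpk = min(1.18, 0.67) = 0.67

0.67


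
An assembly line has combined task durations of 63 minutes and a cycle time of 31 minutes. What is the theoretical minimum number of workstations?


Formula: N_min = ceil(Sum of Task Times / Cycle Time)
N_min = ceil(63 min / 31 min) = ceil(2.0323)
N_min = 3 stations

3


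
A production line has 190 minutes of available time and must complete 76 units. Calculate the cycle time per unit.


Formula: CT = Available Time / Number of Units
CT = 190 min / 76 units
CT = 2.5 min/unit

2.5 min/unit


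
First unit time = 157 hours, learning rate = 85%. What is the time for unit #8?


Formula: T_n = T_1 * (learning_rate)^(log2(n)) where learning_rate = rate/100
Doublings = log2(8) = 3
T_n = 157 * 0.85^3
T_n = 157 * 0.6141 = 96.4 hours

96.4 hours


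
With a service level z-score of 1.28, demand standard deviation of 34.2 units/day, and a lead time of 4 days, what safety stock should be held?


Formula: SS = z * sigma_d * sqrt(LT)
sqrt(LT) = sqrt(4) = 2.0
SS = 1.28 * 34.2 * 2.0
SS = 87.6 units

87.6 units


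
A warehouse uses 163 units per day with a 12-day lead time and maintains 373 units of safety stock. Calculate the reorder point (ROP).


Formula: ROP = (Daily Demand * Lead Time) + Safety Stock
Demand during lead time = 163 * 12 = 1956 units
ROP = 1956 + 373 = 2329 units

2329 units


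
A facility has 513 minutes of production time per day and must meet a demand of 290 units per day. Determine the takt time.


Formula: Takt Time = Available Production Time / Customer Demand
Takt = 513 min/day / 290 units/day
Takt = 1.77 min/unit

1.77 min/unit


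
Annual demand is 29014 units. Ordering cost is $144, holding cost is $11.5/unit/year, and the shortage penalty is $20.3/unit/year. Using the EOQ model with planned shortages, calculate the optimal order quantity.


Formula: EOQ* = sqrt(2DS/H) * sqrt((H+P)/P)
Base EOQ = sqrt(2*29014*144/11.5) = 852.42 units
Correction = sqrt((11.5+20.3)/20.3) = 1.2516
EOQ* = 852.42 * 1.2516 = 1066.9 units

1066.9 units


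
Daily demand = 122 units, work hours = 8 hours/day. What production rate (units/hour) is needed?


Formula: Production Rate = Daily Demand / Available Hours
Rate = 122 units/day / 8 hours/day
Rate = 15.3 units/hour

15.3 units/hour


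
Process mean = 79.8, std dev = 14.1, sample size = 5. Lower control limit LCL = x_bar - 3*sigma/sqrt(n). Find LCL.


LCL = 79.8 - 3 * 14.1 / sqrt(5)

60.88


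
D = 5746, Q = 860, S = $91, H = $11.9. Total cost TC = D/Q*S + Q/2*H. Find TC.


TC = 5746/860 * 91 + 860/2 * 11.9

$5725.01


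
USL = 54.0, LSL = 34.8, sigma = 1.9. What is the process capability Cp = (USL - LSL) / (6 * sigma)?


Cp = (54.0 - 34.8) / (6 * 1.9)

1.68


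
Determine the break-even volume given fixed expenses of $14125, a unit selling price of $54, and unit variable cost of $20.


Formula: BEQ = Fixed Costs / (Price - Variable Cost)
Contribution margin = $54 - $20 = $34/unit
BEQ = ceil($14125 / $34/unit) = ceil(415.44) = 416 units

416 units


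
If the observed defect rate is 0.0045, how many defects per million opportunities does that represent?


DPMO = defect_rate * 1000000 = 0.0045 * 1000000

4500


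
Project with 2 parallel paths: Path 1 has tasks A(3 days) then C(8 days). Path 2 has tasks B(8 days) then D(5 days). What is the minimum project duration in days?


Path 1 = 3 + 8 = 11 days
Path 2 = 8 + 5 = 13 days
Duration = max(11, 13) = 13 days

13 days


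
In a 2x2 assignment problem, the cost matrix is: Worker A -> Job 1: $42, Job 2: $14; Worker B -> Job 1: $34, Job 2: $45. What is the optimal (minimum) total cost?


Option 1: A->1 + B->2 = $42 + $45 = $87
Option 2: A->2 + B->1 = $14 + $34 = $48
Min cost = min($87, $48) = $48

$48


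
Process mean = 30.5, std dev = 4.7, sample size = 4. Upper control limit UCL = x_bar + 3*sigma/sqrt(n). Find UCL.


UCL = 30.5 + 3 * 4.7 / sqrt(4)

37.55


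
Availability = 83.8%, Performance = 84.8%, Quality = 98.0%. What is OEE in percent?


Formula: OEE = Availability * Performance * Quality / 10000
A * P = 83.8% * 84.8% / 100 = 71.06%
OEE = 71.06% * 98.0% / 100 = 69.6%

69.6%


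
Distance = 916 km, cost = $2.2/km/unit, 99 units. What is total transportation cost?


TC = dist * cost * units = 916 * 2.2 * 99 = $199504.80

$199504.80


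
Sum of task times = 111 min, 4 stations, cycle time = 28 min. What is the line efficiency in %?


Formula: Efficiency = Sum of Task Times / (N_stations * CT) * 100
Total station capacity = 4 stations * 28 min = 112 min
Efficiency = 111 / 112 * 100 = 99.1%

99.1%


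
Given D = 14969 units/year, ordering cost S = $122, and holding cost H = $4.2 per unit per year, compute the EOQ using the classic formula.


Formula: EOQ = sqrt(2 * D * S / H)
Numerator: 2 * 14969 * 122 = 3652436
2DS/H = 3652436 / 4.2 = 869627.6
EOQ = sqrt(869627.6) = 932.5 units

932.5 units


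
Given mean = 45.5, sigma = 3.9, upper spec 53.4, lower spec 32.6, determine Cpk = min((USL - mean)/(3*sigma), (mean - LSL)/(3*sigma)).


Cpu = (53.4 - 45.5) / (3 * 3.9) = 0.68
Cpl = (45.5 - 32.6) / (3 * 3.9) = 1.1
Cpk = min(0.68, 1.1) = 0.68

0.68


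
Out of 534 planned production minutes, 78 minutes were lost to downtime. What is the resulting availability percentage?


Formula: Availability = (Planned Time - Downtime) / Planned Time * 100
Uptime = 534 - 78 = 456 min
Availability = 456 / 534 * 100 = 85.4%

85.4%


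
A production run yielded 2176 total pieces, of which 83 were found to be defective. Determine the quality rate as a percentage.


Formula: Quality Rate = Good Pieces / Total Pieces * 100
Good pieces = 2176 - 83 = 2093
QR = 2093 / 2176 * 100 = 96.2%

96.2%


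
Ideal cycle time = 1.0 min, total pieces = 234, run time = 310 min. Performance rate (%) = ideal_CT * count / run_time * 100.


Formula: Performance = (Ideal CT * Total Count) / Run Time * 100
Ideal output time = 1.0 * 234 = 234.0 min
Performance = 234.0 / 310 * 100 = 75.5%

75.5%


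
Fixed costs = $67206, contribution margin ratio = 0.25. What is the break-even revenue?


Formula: BER = Fixed Costs / Contribution Margin Ratio
BER = $67206 / 0.25
BER = $268824.00 (to the nearest cent)

$268824.00


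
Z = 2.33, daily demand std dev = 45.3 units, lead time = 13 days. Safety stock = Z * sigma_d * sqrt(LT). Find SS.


Formula: SS = z * sigma_d * sqrt(LT)
sqrt(LT) = sqrt(13) = 3.6056
SS = 2.33 * 45.3 * 3.6056
SS = 380.6 units

380.6 units


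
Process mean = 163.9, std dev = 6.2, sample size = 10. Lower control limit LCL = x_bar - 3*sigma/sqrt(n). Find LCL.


LCL = 163.9 - 3 * 6.2 / sqrt(10)

158.02


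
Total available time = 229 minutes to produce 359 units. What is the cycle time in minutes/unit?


Formula: CT = Available Time / Number of Units
CT = 229 min / 359 units
CT = 0.64 min/unit

0.64 min/unit


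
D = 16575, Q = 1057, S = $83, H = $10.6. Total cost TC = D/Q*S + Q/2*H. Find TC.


TC = 16575/1057 * 83 + 1057/2 * 10.6

$6903.64


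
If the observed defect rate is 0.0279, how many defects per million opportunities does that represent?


DPMO = defect_rate * 1000000 = 0.0279 * 1000000

27900


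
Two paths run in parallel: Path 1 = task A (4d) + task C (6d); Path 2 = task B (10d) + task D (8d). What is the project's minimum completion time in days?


Path 1 = 4 + 6 = 10 days
Path 2 = 10 + 8 = 18 days
Duration = max(10, 18) = 18 days

18 days


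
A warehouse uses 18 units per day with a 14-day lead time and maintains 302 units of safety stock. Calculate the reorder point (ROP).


Formula: ROP = (Daily Demand * Lead Time) + Safety Stock
Demand during lead time = 18 * 14 = 252 units
ROP = 252 + 302 = 554 units

554 units


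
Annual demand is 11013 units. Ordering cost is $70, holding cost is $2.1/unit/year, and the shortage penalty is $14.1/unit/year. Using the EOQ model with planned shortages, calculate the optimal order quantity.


Formula: EOQ* = sqrt(2DS/H) * sqrt((H+P)/P)
Base EOQ = sqrt(2*11013*70/2.1) = 856.85 units
Correction = sqrt((2.1+14.1)/14.1) = 1.07188
EOQ* = 856.85 * 1.07188 = 918.4 units

918.4 units


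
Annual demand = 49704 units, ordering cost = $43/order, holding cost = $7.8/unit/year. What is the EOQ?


Formula: EOQ = sqrt(2 * D * S / H)
Numerator: 2 * 49704 * 43 = 4274544
2DS/H = 4274544 / 7.8 = 548018.5
EOQ = sqrt(548018.5) = 740.3 units

740.3 units


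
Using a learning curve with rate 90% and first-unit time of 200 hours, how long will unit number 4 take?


Formula: T_n = T_1 * (learning_rate)^(log2(n)) where learning_rate = rate/100
Doublings = log2(4) = 2
T_n = 200 * 0.9^2
T_n = 200 * 0.81 = 162.0 hours

162.0 hours


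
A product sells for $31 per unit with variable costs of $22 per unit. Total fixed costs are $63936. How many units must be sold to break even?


Formula: BEQ = Fixed Costs / (Price - Variable Cost)
Contribution margin = $31 - $22 = $9/unit
BEQ = ceil($63936 / $9/unit) = ceil(7104.0) = 7104 units

7104 units


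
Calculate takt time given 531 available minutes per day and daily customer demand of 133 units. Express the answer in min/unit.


Formula: Takt Time = Available Production Time / Customer Demand
Takt = 531 min/day / 133 units/day
Takt = 3.99 min/unit

3.99 min/unit


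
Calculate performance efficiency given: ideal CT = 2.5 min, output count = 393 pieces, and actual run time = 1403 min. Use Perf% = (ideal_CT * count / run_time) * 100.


Formula: Performance = (Ideal CT * Total Count) / Run Time * 100
Ideal output time = 2.5 * 393 = 982.5 min
Performance = 982.5 / 1403 * 100 = 70.0%

70.0%


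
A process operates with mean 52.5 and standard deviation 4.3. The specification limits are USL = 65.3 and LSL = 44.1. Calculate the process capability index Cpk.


Cpu = (65.3 - 52.5) / (3 * 4.3) = 0.99
Cpl = (52.5 - 44.1) / (3 * 4.3) = 0.65
Cpk = min(0.99, 0.65) = 0.65

0.65


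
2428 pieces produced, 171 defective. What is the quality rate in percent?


Formula: Quality Rate = Good Pieces / Total Pieces * 100
Good pieces = 2428 - 171 = 2257
QR = 2257 / 2428 * 100 = 93.0%

93.0%


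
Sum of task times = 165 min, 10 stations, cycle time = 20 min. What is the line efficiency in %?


Formula: Efficiency = Sum of Task Times / (N_stations * CT) * 100
Total station capacity = 10 stations * 20 min = 200 min
Efficiency = 165 / 200 * 100 = 82.5%

82.5%


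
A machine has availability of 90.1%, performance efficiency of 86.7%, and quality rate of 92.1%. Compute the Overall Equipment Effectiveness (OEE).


Formula: OEE = Availability * Performance * Quality / 10000
A * P = 90.1% * 86.7% / 100 = 78.12%
OEE = 78.12% * 92.1% / 100 = 71.9%

71.9%


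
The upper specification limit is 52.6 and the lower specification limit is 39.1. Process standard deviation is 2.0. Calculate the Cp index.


Cp = (52.6 - 39.1) / (6 * 2.0)

1.13


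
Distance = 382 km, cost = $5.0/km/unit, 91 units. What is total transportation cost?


TC = dist * cost * units = 382 * 5.0 * 91 = $173810.00

$173810.00


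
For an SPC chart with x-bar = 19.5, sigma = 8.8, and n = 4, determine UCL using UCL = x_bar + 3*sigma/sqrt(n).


UCL = 19.5 + 3 * 8.8 / sqrt(4)

32.7


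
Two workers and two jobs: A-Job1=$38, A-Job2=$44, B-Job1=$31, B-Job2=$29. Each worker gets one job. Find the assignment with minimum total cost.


Option 1: A->1 + B->2 = $38 + $29 = $67
Option 2: A->2 + B->1 = $44 + $31 = $75
Min cost = min($67, $75) = $67

$67


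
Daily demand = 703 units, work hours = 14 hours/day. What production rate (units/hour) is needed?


Formula: Production Rate = Daily Demand / Available Hours
Rate = 703 units/day / 14 hours/day
Rate = 50.2 units/hour

50.2 units/hour


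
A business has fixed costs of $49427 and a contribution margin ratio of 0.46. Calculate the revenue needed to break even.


Formula: BER = Fixed Costs / Contribution Margin Ratio
BER = $49427 / 0.46
BER = $107450.00 (to the nearest cent)

$107450.00


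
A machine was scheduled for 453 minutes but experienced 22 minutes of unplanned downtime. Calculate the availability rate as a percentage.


Formula: Availability = (Planned Time - Downtime) / Planned Time * 100
Uptime = 453 - 22 = 431 min
Availability = 431 / 453 * 100 = 95.1%

95.1%


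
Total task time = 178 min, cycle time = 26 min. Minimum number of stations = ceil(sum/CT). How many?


Formula: N_min = ceil(Sum of Task Times / Cycle Time)
N_min = ceil(178 min / 26 min) = ceil(6.8462)
N_min = 7 stations

7


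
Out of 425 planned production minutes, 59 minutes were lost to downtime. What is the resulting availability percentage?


Formula: Availability = (Planned Time - Downtime) / Planned Time * 100
Uptime = 425 - 59 = 366 min
Availability = 366 / 425 * 100 = 86.1%

86.1%


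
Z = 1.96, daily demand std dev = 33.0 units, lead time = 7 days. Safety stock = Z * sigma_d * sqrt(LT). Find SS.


Formula: SS = z * sigma_d * sqrt(LT)
sqrt(LT) = sqrt(7) = 2.6458
SS = 1.96 * 33.0 * 2.6458
SS = 171.1 units

171.1 units


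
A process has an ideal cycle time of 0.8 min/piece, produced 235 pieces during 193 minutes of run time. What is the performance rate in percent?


Formula: Performance = (Ideal CT * Total Count) / Run Time * 100
Ideal output time = 0.8 * 235 = 188.0 min
Performance = 188.0 / 193 * 100 = 97.4%

97.4%


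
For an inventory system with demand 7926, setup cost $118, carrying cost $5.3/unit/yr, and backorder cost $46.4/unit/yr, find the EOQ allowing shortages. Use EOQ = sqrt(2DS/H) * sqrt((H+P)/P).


Formula: EOQ* = sqrt(2DS/H) * sqrt((H+P)/P)
Base EOQ = sqrt(2*7926*118/5.3) = 594.08 units
Correction = sqrt((5.3+46.4)/46.4) = 1.05557
EOQ* = 594.08 * 1.05557 = 627.1 units

627.1 units


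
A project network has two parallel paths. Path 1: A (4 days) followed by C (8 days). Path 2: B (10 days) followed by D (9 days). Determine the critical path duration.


Path 1 = 4 + 8 = 12 days
Path 2 = 10 + 9 = 19 days
Duration = max(12, 19) = 19 days

19 days


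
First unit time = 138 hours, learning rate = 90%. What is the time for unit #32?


Formula: T_n = T_1 * (learning_rate)^(log2(n)) where learning_rate = rate/100
Doublings = log2(32) = 5
T_n = 138 * 0.9^5
T_n = 138 * 0.5905 = 81.5 hours

81.5 hours


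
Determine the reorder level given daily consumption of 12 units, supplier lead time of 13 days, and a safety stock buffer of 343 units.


Formula: ROP = (Daily Demand * Lead Time) + Safety Stock
Demand during lead time = 12 * 13 = 156 units
ROP = 156 + 343 = 499 units

499 units


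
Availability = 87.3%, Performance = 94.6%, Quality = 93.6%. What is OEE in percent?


Formula: OEE = Availability * Performance * Quality / 10000
A * P = 87.3% * 94.6% / 100 = 82.59%
OEE = 82.59% * 93.6% / 100 = 77.3%

77.3%


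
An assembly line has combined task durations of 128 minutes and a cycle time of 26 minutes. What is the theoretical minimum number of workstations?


Formula: N_min = ceil(Sum of Task Times / Cycle Time)
N_min = ceil(128 min / 26 min) = ceil(4.9231)
N_min = 5 stations

5


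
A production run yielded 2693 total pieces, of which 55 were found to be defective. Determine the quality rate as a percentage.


Formula: Quality Rate = Good Pieces / Total Pieces * 100
Good pieces = 2693 - 55 = 2638
QR = 2638 / 2693 * 100 = 98.0%

98.0%


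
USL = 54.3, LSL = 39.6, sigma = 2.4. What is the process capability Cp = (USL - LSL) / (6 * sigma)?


Cp = (54.3 - 39.6) / (6 * 2.4)

1.02


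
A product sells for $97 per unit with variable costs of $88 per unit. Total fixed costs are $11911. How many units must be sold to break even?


Formula: BEQ = Fixed Costs / (Price - Variable Cost)
Contribution margin = $97 - $88 = $9/unit
BEQ = ceil($11911 / $9/unit) = ceil(1323.44) = 1324 units

1324 units


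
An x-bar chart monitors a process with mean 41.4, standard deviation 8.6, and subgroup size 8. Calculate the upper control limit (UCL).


UCL = 41.4 + 3 * 8.6 / sqrt(8)

50.52


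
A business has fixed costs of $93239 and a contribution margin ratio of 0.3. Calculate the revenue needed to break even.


Formula: BER = Fixed Costs / Contribution Margin Ratio
BER = $93239 / 0.3
BER = $310796.67 (to the nearest cent)

$310796.67


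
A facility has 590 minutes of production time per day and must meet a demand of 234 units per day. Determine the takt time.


Formula: Takt Time = Available Production Time / Customer Demand
Takt = 590 min/day / 234 units/day
Takt = 2.52 min/unit

2.52 min/unit


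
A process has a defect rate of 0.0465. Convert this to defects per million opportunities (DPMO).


DPMO = defect_rate * 1000000 = 0.0465 * 1000000

46500


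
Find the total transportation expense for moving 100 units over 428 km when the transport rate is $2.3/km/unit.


TC = dist * cost * units = 428 * 2.3 * 100 = $98440.00

$98440.00


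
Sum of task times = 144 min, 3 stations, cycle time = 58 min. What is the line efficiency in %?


Formula: Efficiency = Sum of Task Times / (N_stations * CT) * 100
Total station capacity = 3 stations * 58 min = 174 min
Efficiency = 144 / 174 * 100 = 82.8%

82.8%


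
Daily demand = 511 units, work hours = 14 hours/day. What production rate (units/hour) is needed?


Formula: Production Rate = Daily Demand / Available Hours
Rate = 511 units/day / 14 hours/day
Rate = 36.5 units/hour

36.5 units/hour


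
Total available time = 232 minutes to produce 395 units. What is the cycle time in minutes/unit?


Formula: CT = Available Time / Number of Units
CT = 232 min / 395 units
CT = 0.59 min/unit

0.59 min/unit


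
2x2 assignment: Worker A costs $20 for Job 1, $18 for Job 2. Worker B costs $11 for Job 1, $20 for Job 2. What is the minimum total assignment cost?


Option 1: A->1 + B->2 = $20 + $20 = $40
Option 2: A->2 + B->1 = $18 + $11 = $29
Min cost = min($40, $29) = $29

$29


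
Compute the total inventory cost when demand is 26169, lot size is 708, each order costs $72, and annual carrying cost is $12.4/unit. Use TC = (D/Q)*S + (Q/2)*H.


TC = 26169/708 * 72 + 708/2 * 12.4

$7050.85


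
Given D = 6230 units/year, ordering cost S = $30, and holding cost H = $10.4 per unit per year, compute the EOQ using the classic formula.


Formula: EOQ = sqrt(2 * D * S / H)
Numerator: 2 * 6230 * 30 = 373800
2DS/H = 373800 / 10.4 = 35942.3
EOQ = sqrt(35942.3) = 189.6 units

189.6 units


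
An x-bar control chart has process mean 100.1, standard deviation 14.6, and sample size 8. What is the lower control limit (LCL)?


LCL = 100.1 - 3 * 14.6 / sqrt(8)

84.61


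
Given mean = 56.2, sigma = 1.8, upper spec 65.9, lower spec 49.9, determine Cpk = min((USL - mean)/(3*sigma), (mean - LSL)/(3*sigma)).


Cpu = (65.9 - 56.2) / (3 * 1.8) = 1.8
Cpl = (56.2 - 49.9) / (3 * 1.8) = 1.17
Cpk = min(1.8, 1.17) = 1.17

1.17


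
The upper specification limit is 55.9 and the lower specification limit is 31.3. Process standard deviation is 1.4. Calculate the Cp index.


Cp = (55.9 - 31.3) / (6 * 1.4)

2.93


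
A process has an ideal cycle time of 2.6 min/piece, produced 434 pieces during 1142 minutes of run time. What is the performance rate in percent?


Formula: Performance = (Ideal CT * Total Count) / Run Time * 100
Ideal output time = 2.6 * 434 = 1128.4 min
Performance = 1128.4 / 1142 * 100 = 98.8%

98.8%


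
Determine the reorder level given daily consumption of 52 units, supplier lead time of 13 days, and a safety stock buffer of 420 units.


Formula: ROP = (Daily Demand * Lead Time) + Safety Stock
Demand during lead time = 52 * 13 = 676 units
ROP = 676 + 420 = 1096 units

1096 units


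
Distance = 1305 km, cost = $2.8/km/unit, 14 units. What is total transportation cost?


TC = dist * cost * units = 1305 * 2.8 * 14 = $51156.00

$51156.00


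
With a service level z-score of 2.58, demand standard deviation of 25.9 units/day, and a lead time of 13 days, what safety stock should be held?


Formula: SS = z * sigma_d * sqrt(LT)
sqrt(LT) = sqrt(13) = 3.6056
SS = 2.58 * 25.9 * 3.6056
SS = 240.9 units

240.9 units


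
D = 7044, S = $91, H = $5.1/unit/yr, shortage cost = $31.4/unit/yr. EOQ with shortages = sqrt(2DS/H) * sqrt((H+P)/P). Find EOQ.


Formula: EOQ* = sqrt(2DS/H) * sqrt((H+P)/P)
Base EOQ = sqrt(2*7044*91/5.1) = 501.37 units
Correction = sqrt((5.1+31.4)/31.4) = 1.07816
EOQ* = 501.37 * 1.07816 = 540.6 units

540.6 units


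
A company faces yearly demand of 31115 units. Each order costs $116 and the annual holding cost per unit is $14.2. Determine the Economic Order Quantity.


Formula: EOQ = sqrt(2 * D * S / H)
Numerator: 2 * 31115 * 116 = 7218680
2DS/H = 7218680 / 14.2 = 508357.7
EOQ = sqrt(508357.7) = 713.0 units

713.0 units


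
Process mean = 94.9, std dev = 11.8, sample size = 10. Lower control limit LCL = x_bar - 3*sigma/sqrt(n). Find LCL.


LCL = 94.9 - 3 * 11.8 / sqrt(10)

83.71


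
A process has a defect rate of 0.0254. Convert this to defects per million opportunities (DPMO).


DPMO = defect_rate * 1000000 = 0.0254 * 1000000

25400


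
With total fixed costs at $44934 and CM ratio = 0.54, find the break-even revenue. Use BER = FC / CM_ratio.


Formula: BER = Fixed Costs / Contribution Margin Ratio
BER = $44934 / 0.54
BER = $83211.11 (to the nearest cent)

$83211.11


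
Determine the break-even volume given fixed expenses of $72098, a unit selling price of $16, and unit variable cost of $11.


Formula: BEQ = Fixed Costs / (Price - Variable Cost)
Contribution margin = $16 - $11 = $5/unit
BEQ = ceil($72098 / $5/unit) = ceil(14419.6) = 14420 units

14420 units


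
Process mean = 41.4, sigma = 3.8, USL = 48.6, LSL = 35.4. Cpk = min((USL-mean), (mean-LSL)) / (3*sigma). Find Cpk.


Cpu = (48.6 - 41.4) / (3 * 3.8) = 0.63
Cpl = (41.4 - 35.4) / (3 * 3.8) = 0.53
Cpk = min(0.63, 0.53) = 0.53

0.53


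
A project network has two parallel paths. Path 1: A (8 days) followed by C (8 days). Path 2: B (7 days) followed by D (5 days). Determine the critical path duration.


Path 1 = 8 + 8 = 16 days
Path 2 = 7 + 5 = 12 days
Duration = max(16, 12) = 16 days

16 days


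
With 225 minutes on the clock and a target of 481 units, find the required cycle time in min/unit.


Formula: CT = Available Time / Number of Units
CT = 225 min / 481 units
CT = 0.47 min/unit

0.47 min/unit


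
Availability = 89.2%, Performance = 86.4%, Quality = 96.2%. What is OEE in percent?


Formula: OEE = Availability * Performance * Quality / 10000
A * P = 89.2% * 86.4% / 100 = 77.07%
OEE = 77.07% * 96.2% / 100 = 74.1%

74.1%


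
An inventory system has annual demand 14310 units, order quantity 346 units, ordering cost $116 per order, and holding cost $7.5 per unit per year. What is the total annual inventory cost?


TC = 14310/346 * 116 + 346/2 * 7.5

$6095.07


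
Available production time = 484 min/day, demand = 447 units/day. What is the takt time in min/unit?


Formula: Takt Time = Available Production Time / Customer Demand
Takt = 484 min/day / 447 units/day
Takt = 1.08 min/unit

1.08 min/unit
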